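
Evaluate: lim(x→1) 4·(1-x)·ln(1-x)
This is a 0·∞ indeterminate form.

Rewrite 0·∞ as a quotient (0/0 or ∞/∞ form), then apply L'Hôpital's rule:
  lim(x→1) 4·(1-x)·ln(1-x) = 0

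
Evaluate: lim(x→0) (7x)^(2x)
This is an exponential indeterminate form.

For exponential indeterminate forms, take the natural log:
  Let L = lim(x→0) (7x)^(2x)
  Then ln(L) = lim(x→0) [exponent × ln(base)]
  Evaluate using L'Hôpital or standard limits, then exponentiate.
  L = 1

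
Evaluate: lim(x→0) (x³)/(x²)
This is a 0/0 indeterminate form.

Apply L'Hôpital's rule: differentiate numerator and denominator separately.
  f(x) = x^3   ⇒   f'(x) = 3·x^2
  g(x) = x^2   ⇒   g'(x) = 2·x
  lim(x→0) f'(x)/g'(x) = lim(x→0) (3·x^2)/(2·x)
  = 0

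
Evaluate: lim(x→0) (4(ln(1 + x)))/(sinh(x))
This is a 0/0 indeterminate form.

Apply L'Hôpital's rule: differentiate numerator and denominator separately.
  f(x) = 4·ln(x + 1)   ⇒   f'(x) = 4/(x + 1)
  g(x) = sinh(x)   ⇒   g'(x) = cosh(x)
  lim(x→0) f'(x)/g'(x) = lim(x→0) (4/(x + 1))/(cosh(x))
  = 4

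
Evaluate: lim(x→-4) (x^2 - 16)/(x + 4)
This is a standard limit.

Factor or rationalize the expression:
  lim(x→-4) (x^2 - 16)/(x + 4) = -8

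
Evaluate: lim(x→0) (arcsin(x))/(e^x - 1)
This is a 0/0 indeterminate form.

Apply L'Hôpital's rule: differentiate numerator and denominator separately.
  f(x) = asin(x)   ⇒   f'(x) = 1/sqrt(1 - x^2)
  g(x) = e^(x) - 1   ⇒   g'(x) = e^(x)
  lim(x→0) f'(x)/g'(x) = lim(x→0) (1/sqrt(1 - x^2))/(e^(x))
  = 1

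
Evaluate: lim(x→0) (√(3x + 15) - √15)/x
This is a standard limit.

Factor or rationalize the expression:
  lim(x→0) (√(3x + 15) - √15)/x = sqrt(15)/10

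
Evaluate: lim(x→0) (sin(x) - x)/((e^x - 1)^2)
This is a 0/0 indeterminate form.

Apply L'Hôpital's rule: differentiate numerator and denominator separately.
  f(x) = -x + sin(x)   ⇒   f'(x) = cos(x) - 1
  g(x) = (e^(x) - 1)^2   ⇒   g'(x) = 2·(e^(x) - 1)·e^(x)
  lim(x→0) f'(x)/g'(x) = lim(x→0) (cos(x) - 1)/(2·(e^(x) - 1)·e^(x))
  = 0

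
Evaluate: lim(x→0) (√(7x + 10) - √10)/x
This is a standard limit.

Factor or rationalize the expression:
  lim(x→0) (√(7x + 10) - √10)/x = 7·sqrt(10)/20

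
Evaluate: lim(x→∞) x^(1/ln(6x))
This is an exponential indeterminate form.

For exponential indeterminate forms, take the natural log:
  Let L = lim(x→∞) x^(1/ln(6x))
  Then ln(L) = lim(x→∞) [exponent × ln(base)]
  Evaluate using L'Hôpital or standard limits, then exponentiate.
  L = e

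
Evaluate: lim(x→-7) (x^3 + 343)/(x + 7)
This is a standard limit.

Factor or rationalize the expression:
  lim(x→-7) (x^3 + 343)/(x + 7) = 147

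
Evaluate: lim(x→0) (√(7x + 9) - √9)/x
This is a standard limit.

Factor or rationalize the expression:
  lim(x→0) (√(7x + 9) - √9)/x = 7/6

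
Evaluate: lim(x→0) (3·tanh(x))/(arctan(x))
This is a 0/0 indeterminate form.

Apply L'Hôpital's rule: differentiate numerator and denominator separately.
  f(x) = 3·tanh(x)   ⇒   f'(x) = 3 - 3·tanh(x)^2
  g(x) = atan(x)   ⇒   g'(x) = 1/(x^2 + 1)
  lim(x→0) f'(x)/g'(x) = lim(x→0) (3 - 3·tanh(x)^2)/(1/(x^2 + 1))
  = 3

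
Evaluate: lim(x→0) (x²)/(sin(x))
This is a 0/0 indeterminate form.

Apply L'Hôpital's rule: differentiate numerator and denominator separately.
  f(x) = x^2   ⇒   f'(x) = 2·x
  g(x) = sin(x)   ⇒   g'(x) = cos(x)
  lim(x→0) f'(x)/g'(x) = lim(x→0) (2·x)/(cos(x))
  = 0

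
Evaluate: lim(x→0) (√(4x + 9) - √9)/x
This is a standard limit.

Factor or rationalize the expression:
  lim(x→0) (√(4x + 9) - √9)/x = 2/3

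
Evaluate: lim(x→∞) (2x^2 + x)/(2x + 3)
This is an ∞/∞ indeterminate form.

Apply L'Hôpital's rule: differentiate numerator and denominator separately.
  f(x) = 2·x^2 + x   ⇒   f'(x) = 4·x + 1
  g(x) = 2·x + 3   ⇒   g'(x) = 2
  lim(x→∞) f'(x)/g'(x) = lim(x→∞) (4·x + 1)/(2)
  = ∞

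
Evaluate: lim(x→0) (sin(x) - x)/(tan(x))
This is a 0/0 indeterminate form.

Apply L'Hôpital's rule: differentiate numerator and denominator separately.
  f(x) = -x + sin(x)   ⇒   f'(x) = cos(x) - 1
  g(x) = tan(x)   ⇒   g'(x) = tan(x)^2 + 1
  lim(x→0) f'(x)/g'(x) = lim(x→0) (cos(x) - 1)/(tan(x)^2 + 1)
  = 0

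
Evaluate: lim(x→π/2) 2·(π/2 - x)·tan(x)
This is a 0·∞ indeterminate form.

Rewrite 0·∞ as a quotient (0/0 or ∞/∞ form), then apply L'Hôpital's rule:
  lim(x→π/2) 2·(π/2 - x)·tan(x) = 2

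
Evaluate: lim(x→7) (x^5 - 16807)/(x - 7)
This is a standard limit.

Factor or rationalize the expression:
  lim(x→7) (x^5 - 16807)/(x - 7) = 12005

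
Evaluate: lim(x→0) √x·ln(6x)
This is a 0·∞ indeterminate form.

Rewrite 0·∞ as a quotient (0/0 or ∞/∞ form), then apply L'Hôpital's rule:
  lim(x→0) √x·ln(6x) = 0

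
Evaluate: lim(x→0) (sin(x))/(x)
This is a 0/0 indeterminate form.

Apply L'Hôpital's rule: differentiate numerator and denominator separately.
  f(x) = sin(x)   ⇒   f'(x) = cos(x)
  g(x) = x   ⇒   g'(x) = 1
  lim(x→0) f'(x)/g'(x) = lim(x→0) (cos(x))/(1)
  = 1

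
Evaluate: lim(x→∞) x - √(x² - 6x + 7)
This is an ∞-∞ indeterminate form.

Combine fractions or rationalize to convert ∞-∞ to 0/0 form:
  lim(x→∞) x - √(x² - 6x + 7) = 3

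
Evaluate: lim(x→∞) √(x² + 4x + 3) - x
This is an ∞-∞ indeterminate form.

Combine fractions or rationalize to convert ∞-∞ to 0/0 form:
  lim(x→∞) √(x² + 4x + 3) - x = 2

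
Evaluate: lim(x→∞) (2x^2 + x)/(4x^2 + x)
This is an ∞/∞ indeterminate form.

Apply L'Hôpital's rule: differentiate numerator and denominator separately.
  f(x) = 2·x^2 + x   ⇒   f'(x) = 4·x + 1
  g(x) = 4·x^2 + x   ⇒   g'(x) = 8·x + 1
  lim(x→∞) f'(x)/g'(x) = lim(x→∞) (4·x + 1)/(8·x + 1)
  = 1/2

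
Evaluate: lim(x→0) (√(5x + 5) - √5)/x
This is a standard limit.

Factor or rationalize the expression:
  lim(x→0) (√(5x + 5) - √5)/x = sqrt(5)/2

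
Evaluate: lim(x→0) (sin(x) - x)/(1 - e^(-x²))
This is a 0/0 indeterminate form.

Apply L'Hôpital's rule: differentiate numerator and denominator separately.
  f(x) = -x + sin(x)   ⇒   f'(x) = cos(x) - 1
  g(x) = 1 - e^(-x^2)   ⇒   g'(x) = 2·x·e^(-x^2)
  lim(x→0) f'(x)/g'(x) = lim(x→0) (cos(x) - 1)/(2·x·e^(-x^2))
  = 0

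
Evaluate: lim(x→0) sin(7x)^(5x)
This is an exponential indeterminate form.

For exponential indeterminate forms, take the natural log:
  Let L = lim(x→0) sin(7x)^(5x)
  Then ln(L) = lim(x→0) [exponent × ln(base)]
  Evaluate using L'Hôpital or standard limits, then exponentiate.
  L = 1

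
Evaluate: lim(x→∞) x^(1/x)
This is an exponential indeterminate form.

For exponential indeterminate forms, take the natural log:
  Let L = lim(x→∞) x^(1/x)
  Then ln(L) = lim(x→∞) [exponent × ln(base)]
  Evaluate using L'Hôpital or standard limits, then exponentiate.
  L = 1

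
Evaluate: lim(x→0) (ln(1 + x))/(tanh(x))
This is a 0/0 indeterminate form.

Apply L'Hôpital's rule: differentiate numerator and denominator separately.
  f(x) = ln(x + 1)   ⇒   f'(x) = 1/(x + 1)
  g(x) = tanh(x)   ⇒   g'(x) = 1 - tanh(x)^2
  lim(x→0) f'(x)/g'(x) = lim(x→0) (1/(x + 1))/(1 - tanh(x)^2)
  = 1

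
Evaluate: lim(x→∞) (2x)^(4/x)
This is an exponential indeterminate form.

For exponential indeterminate forms, take the natural log:
  Let L = lim(x→∞) (2x)^(4/x)
  Then ln(L) = lim(x→∞) [exponent × ln(base)]
  Evaluate using L'Hôpital or standard limits, then exponentiate.
  L = 1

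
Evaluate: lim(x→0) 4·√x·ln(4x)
This is a 0·∞ indeterminate form.

Rewrite 0·∞ as a quotient (0/0 or ∞/∞ form), then apply L'Hôpital's rule:
  lim(x→0) 4·√x·ln(4x) = 0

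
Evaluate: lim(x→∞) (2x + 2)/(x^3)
This is an ∞/∞ indeterminate form.

Apply L'Hôpital's rule: differentiate numerator and denominator separately.
  f(x) = 2·x + 2   ⇒   f'(x) = 2
  g(x) = x^3   ⇒   g'(x) = 3·x^2
  lim(x→∞) f'(x)/g'(x) = lim(x→∞) (2)/(3·x^2)
  = 0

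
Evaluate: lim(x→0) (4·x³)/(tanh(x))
This is a 0/0 indeterminate form.

Apply L'Hôpital's rule: differentiate numerator and denominator separately.
  f(x) = 4·x^3   ⇒   f'(x) = 12·x^2
  g(x) = tanh(x)   ⇒   g'(x) = 1 - tanh(x)^2
  lim(x→0) f'(x)/g'(x) = lim(x→0) (12·x^2)/(1 - tanh(x)^2)
  = 0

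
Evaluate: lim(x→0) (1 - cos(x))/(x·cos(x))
This is a 0/0 indeterminate form.

Apply L'Hôpital's rule: differentiate numerator and denominator separately.
  f(x) = 1 - cos(x)   ⇒   f'(x) = sin(x)
  g(x) = x·cos(x)   ⇒   g'(x) = -x·sin(x) + cos(x)
  lim(x→0) f'(x)/g'(x) = lim(x→0) (sin(x))/(-x·sin(x) + cos(x))
  = 0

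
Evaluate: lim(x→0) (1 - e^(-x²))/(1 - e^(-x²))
This is a 0/0 indeterminate form.

Apply L'Hôpital's rule: differentiate numerator and denominator separately.
  f(x) = 1 - e^(-x^2)   ⇒   f'(x) = 2·x·e^(-x^2)
  g(x) = 1 - e^(-x^2)   ⇒   g'(x) = 2·x·e^(-x^2)
  lim(x→0) f'(x)/g'(x) = lim(x→0) (2·x·e^(-x^2))/(2·x·e^(-x^2))
  = 1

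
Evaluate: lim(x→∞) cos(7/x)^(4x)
This is an exponential indeterminate form.

For exponential indeterminate forms, take the natural log:
  Let L = lim(x→∞) cos(7/x)^(4x)
  Then ln(L) = lim(x→∞) [exponent × ln(base)]
  Evaluate using L'Hôpital or standard limits, then exponentiate.
  L = 1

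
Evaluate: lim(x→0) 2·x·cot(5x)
This is a 0·∞ indeterminate form.

Rewrite 0·∞ as a quotient (0/0 or ∞/∞ form), then apply L'Hôpital's rule:
  lim(x→0) 2·x·cot(5x) = 2/5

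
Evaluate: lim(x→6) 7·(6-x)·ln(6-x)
This is a 0·∞ indeterminate form.

Rewrite 0·∞ as a quotient (0/0 or ∞/∞ form), then apply L'Hôpital's rule:
  lim(x→6) 7·(6-x)·ln(6-x) = 0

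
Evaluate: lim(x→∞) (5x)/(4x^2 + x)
This is an ∞/∞ indeterminate form.

Apply L'Hôpital's rule: differentiate numerator and denominator separately.
  f(x) = 5·x   ⇒   f'(x) = 5
  g(x) = 4·x^2 + x   ⇒   g'(x) = 8·x + 1
  lim(x→∞) f'(x)/g'(x) = lim(x→∞) (5)/(8·x + 1)
  = 0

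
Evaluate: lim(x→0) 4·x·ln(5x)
This is a 0·∞ indeterminate form.

Rewrite 0·∞ as a quotient (0/0 or ∞/∞ form), then apply L'Hôpital's rule:
  lim(x→0) 4·x·ln(5x) = 0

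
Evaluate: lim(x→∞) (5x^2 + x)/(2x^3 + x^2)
This is an ∞/∞ indeterminate form.

Apply L'Hôpital's rule: differentiate numerator and denominator separately.
  f(x) = 5·x^2 + x   ⇒   f'(x) = 10·x + 1
  g(x) = 2·x^3 + x^2   ⇒   g'(x) = 6·x^2 + 2·x
  lim(x→∞) f'(x)/g'(x) = lim(x→∞) (10·x + 1)/(6·x^2 + 2·x)
  = 0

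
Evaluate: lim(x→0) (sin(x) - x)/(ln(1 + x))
This is a 0/0 indeterminate form.

Apply L'Hôpital's rule: differentiate numerator and denominator separately.
  f(x) = -x + sin(x)   ⇒   f'(x) = cos(x) - 1
  g(x) = ln(x + 1)   ⇒   g'(x) = 1/(x + 1)
  lim(x→0) f'(x)/g'(x) = lim(x→0) (cos(x) - 1)/(1/(x + 1))
  = 0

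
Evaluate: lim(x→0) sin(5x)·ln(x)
This is a 0·∞ indeterminate form.

Rewrite 0·∞ as a quotient (0/0 or ∞/∞ form), then apply L'Hôpital's rule:
  lim(x→0) sin(5x)·ln(x) = 0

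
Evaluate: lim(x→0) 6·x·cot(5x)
This is a 0·∞ indeterminate form.

Rewrite 0·∞ as a quotient (0/0 or ∞/∞ form), then apply L'Hôpital's rule:
  lim(x→0) 6·x·cot(5x) = 6/5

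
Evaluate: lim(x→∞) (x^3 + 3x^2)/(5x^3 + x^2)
This is an ∞/∞ indeterminate form.

Apply L'Hôpital's rule: differentiate numerator and denominator separately.
  f(x) = x^3 + 3·x^2   ⇒   f'(x) = 3·x^2 + 6·x
  g(x) = 5·x^3 + x^2   ⇒   g'(x) = 15·x^2 + 2·x
  lim(x→∞) f'(x)/g'(x) = lim(x→∞) (3·x^2 + 6·x)/(15·x^2 + 2·x)
  = 1/5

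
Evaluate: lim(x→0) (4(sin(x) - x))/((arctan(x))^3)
This is a 0/0 indeterminate form.

Apply L'Hôpital's rule: differentiate numerator and denominator separately.
  f(x) = -4·x + 4·sin(x)   ⇒   f'(x) = 4·cos(x) - 4
  g(x) = atan(x)^3   ⇒   g'(x) = 3·atan(x)^2/(x^2 + 1)
  lim(x→0) f'(x)/g'(x) = lim(x→0) (4·cos(x) - 4)/(3·atan(x)^2/(x^2 + 1))
  = -2/3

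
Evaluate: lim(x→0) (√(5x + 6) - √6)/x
This is a standard limit.

Factor or rationalize the expression:
  lim(x→0) (√(5x + 6) - √6)/x = 5·sqrt(6)/12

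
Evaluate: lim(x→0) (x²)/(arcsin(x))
This is a 0/0 indeterminate form.

Apply L'Hôpital's rule: differentiate numerator and denominator separately.
  f(x) = x^2   ⇒   f'(x) = 2·x
  g(x) = asin(x)   ⇒   g'(x) = 1/sqrt(1 - x^2)
  lim(x→0) f'(x)/g'(x) = lim(x→0) (2·x)/(1/sqrt(1 - x^2))
  = 0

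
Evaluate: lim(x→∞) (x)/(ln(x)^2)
This is an ∞/∞ indeterminate form.

Apply L'Hôpital's rule: differentiate numerator and denominator separately.
  f(x) = x   ⇒   f'(x) = 1
  g(x) = ln(x)^2   ⇒   g'(x) = 2·ln(x)/x
  lim(x→∞) f'(x)/g'(x) = lim(x→∞) (1)/(2·ln(x)/x)
  = ∞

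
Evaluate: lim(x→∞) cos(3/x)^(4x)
This is an exponential indeterminate form.

For exponential indeterminate forms, take the natural log:
  Let L = lim(x→∞) cos(3/x)^(4x)
  Then ln(L) = lim(x→∞) [exponent × ln(base)]
  Evaluate using L'Hôpital or standard limits, then exponentiate.
  L = 1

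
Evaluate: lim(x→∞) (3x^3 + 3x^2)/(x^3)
This is an ∞/∞ indeterminate form.

Apply L'Hôpital's rule: differentiate numerator and denominator separately.
  f(x) = 3·x^3 + 3·x^2   ⇒   f'(x) = 9·x^2 + 6·x
  g(x) = x^3   ⇒   g'(x) = 3·x^2
  lim(x→∞) f'(x)/g'(x) = lim(x→∞) (9·x^2 + 6·x)/(3·x^2)
  = 3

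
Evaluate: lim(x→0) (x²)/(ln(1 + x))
This is a 0/0 indeterminate form.

Apply L'Hôpital's rule: differentiate numerator and denominator separately.
  f(x) = x^2   ⇒   f'(x) = 2·x
  g(x) = ln(x + 1)   ⇒   g'(x) = 1/(x + 1)
  lim(x→0) f'(x)/g'(x) = lim(x→0) (2·x)/(1/(x + 1))
  = 0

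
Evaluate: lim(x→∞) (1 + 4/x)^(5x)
This is an exponential indeterminate form.

For exponential indeterminate forms, take the natural log:
  Let L = lim(x→∞) (1 + 4/x)^(5x)
  Then ln(L) = lim(x→∞) [exponent × ln(base)]
  Evaluate using L'Hôpital or standard limits, then exponentiate.
  L = e^(20)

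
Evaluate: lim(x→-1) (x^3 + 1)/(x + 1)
This is a standard limit.

Factor or rationalize the expression:
  lim(x→-1) (x^3 + 1)/(x + 1) = 3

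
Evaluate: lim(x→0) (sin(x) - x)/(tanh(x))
This is a 0/0 indeterminate form.

Apply L'Hôpital's rule: differentiate numerator and denominator separately.
  f(x) = -x + sin(x)   ⇒   f'(x) = cos(x) - 1
  g(x) = tanh(x)   ⇒   g'(x) = 1 - tanh(x)^2
  lim(x→0) f'(x)/g'(x) = lim(x→0) (cos(x) - 1)/(1 - tanh(x)^2)
  = 0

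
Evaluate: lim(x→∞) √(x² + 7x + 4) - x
This is an ∞-∞ indeterminate form.

Combine fractions or rationalize to convert ∞-∞ to 0/0 form:
  lim(x→∞) √(x² + 7x + 4) - x = 7/2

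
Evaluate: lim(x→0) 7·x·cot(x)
This is a 0·∞ indeterminate form.

Rewrite 0·∞ as a quotient (0/0 or ∞/∞ form), then apply L'Hôpital's rule:
  lim(x→0) 7·x·cot(x) = 7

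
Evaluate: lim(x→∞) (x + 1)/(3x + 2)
This is an ∞/∞ indeterminate form.

Apply L'Hôpital's rule: differentiate numerator and denominator separately.
  f(x) = x + 1   ⇒   f'(x) = 1
  g(x) = 3·x + 2   ⇒   g'(x) = 3
  lim(x→∞) f'(x)/g'(x) = lim(x→∞) (1)/(3)
  = 1/3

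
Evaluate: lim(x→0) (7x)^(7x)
This is an exponential indeterminate form.

For exponential indeterminate forms, take the natural log:
  Let L = lim(x→0) (7x)^(7x)
  Then ln(L) = lim(x→0) [exponent × ln(base)]
  Evaluate using L'Hôpital or standard limits, then exponentiate.
  L = 1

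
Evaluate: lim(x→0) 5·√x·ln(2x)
This is a 0·∞ indeterminate form.

Rewrite 0·∞ as a quotient (0/0 or ∞/∞ form), then apply L'Hôpital's rule:
  lim(x→0) 5·√x·ln(2x) = 0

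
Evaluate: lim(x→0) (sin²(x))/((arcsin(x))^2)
This is a 0/0 indeterminate form.

Apply L'Hôpital's rule: differentiate numerator and denominator separately.
  f(x) = sin(x)^2   ⇒   f'(x) = 2·sin(x)·cos(x)
  g(x) = asin(x)^2   ⇒   g'(x) = 2·asin(x)/sqrt(1 - x^2)
  lim(x→0) f'(x)/g'(x) = lim(x→0) (2·sin(x)·cos(x))/(2·asin(x)/sqrt(1 - x^2))
  = 1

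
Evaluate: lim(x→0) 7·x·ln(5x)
This is a 0·∞ indeterminate form.

Rewrite 0·∞ as a quotient (0/0 or ∞/∞ form), then apply L'Hôpital's rule:
  lim(x→0) 7·x·ln(5x) = 0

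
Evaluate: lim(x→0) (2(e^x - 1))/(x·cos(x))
This is a 0/0 indeterminate form.

Apply L'Hôpital's rule: differentiate numerator and denominator separately.
  f(x) = 2·e^(x) - 2   ⇒   f'(x) = 2·e^(x)
  g(x) = x·cos(x)   ⇒   g'(x) = -x·sin(x) + cos(x)
  lim(x→0) f'(x)/g'(x) = lim(x→0) (2·e^(x))/(-x·sin(x) + cos(x))
  = 2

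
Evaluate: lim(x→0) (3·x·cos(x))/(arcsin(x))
This is a 0/0 indeterminate form.

Apply L'Hôpital's rule: differentiate numerator and denominator separately.
  f(x) = 3·x·cos(x)   ⇒   f'(x) = -3·x·sin(x) + 3·cos(x)
  g(x) = asin(x)   ⇒   g'(x) = 1/sqrt(1 - x^2)
  lim(x→0) f'(x)/g'(x) = lim(x→0) (-3·x·sin(x) + 3·cos(x))/(1/sqrt(1 - x^2))
  = 3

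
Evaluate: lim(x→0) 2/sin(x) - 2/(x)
This is an ∞-∞ indeterminate form.

Combine fractions or rationalize to convert ∞-∞ to 0/0 form:
  lim(x→0) 2/sin(x) - 2/(x) = 0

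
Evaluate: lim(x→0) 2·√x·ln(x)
This is a 0·∞ indeterminate form.

Rewrite 0·∞ as a quotient (0/0 or ∞/∞ form), then apply L'Hôpital's rule:
  lim(x→0) 2·√x·ln(x) = 0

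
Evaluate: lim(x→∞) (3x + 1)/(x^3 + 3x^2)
This is an ∞/∞ indeterminate form.

Apply L'Hôpital's rule: differentiate numerator and denominator separately.
  f(x) = 3·x + 1   ⇒   f'(x) = 3
  g(x) = x^3 + 3·x^2   ⇒   g'(x) = 3·x^2 + 6·x
  lim(x→∞) f'(x)/g'(x) = lim(x→∞) (3)/(3·x^2 + 6·x)
  = 0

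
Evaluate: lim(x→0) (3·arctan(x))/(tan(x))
This is a 0/0 indeterminate form.

Apply L'Hôpital's rule: differentiate numerator and denominator separately.
  f(x) = 3·atan(x)   ⇒   f'(x) = 3/(x^2 + 1)
  g(x) = tan(x)   ⇒   g'(x) = tan(x)^2 + 1
  lim(x→0) f'(x)/g'(x) = lim(x→0) (3/(x^2 + 1))/(tan(x)^2 + 1)
  = 3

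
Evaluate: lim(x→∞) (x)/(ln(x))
This is an ∞/∞ indeterminate form.

Apply L'Hôpital's rule: differentiate numerator and denominator separately.
  f(x) = x   ⇒   f'(x) = 1
  g(x) = ln(x)   ⇒   g'(x) = 1/x
  lim(x→∞) f'(x)/g'(x) = lim(x→∞) (1)/(1/x)
  = ∞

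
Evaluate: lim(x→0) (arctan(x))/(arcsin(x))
This is a 0/0 indeterminate form.

Apply L'Hôpital's rule: differentiate numerator and denominator separately.
  f(x) = atan(x)   ⇒   f'(x) = 1/(x^2 + 1)
  g(x) = asin(x)   ⇒   g'(x) = 1/sqrt(1 - x^2)
  lim(x→0) f'(x)/g'(x) = lim(x→0) (1/(x^2 + 1))/(1/sqrt(1 - x^2))
  = 1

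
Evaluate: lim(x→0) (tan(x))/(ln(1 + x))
This is a 0/0 indeterminate form.

Apply L'Hôpital's rule: differentiate numerator and denominator separately.
  f(x) = tan(x)   ⇒   f'(x) = tan(x)^2 + 1
  g(x) = ln(x + 1)   ⇒   g'(x) = 1/(x + 1)
  lim(x→0) f'(x)/g'(x) = lim(x→0) (tan(x)^2 + 1)/(1/(x + 1))
  = 1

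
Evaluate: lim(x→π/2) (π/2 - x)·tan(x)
This is a 0·∞ indeterminate form.

Rewrite 0·∞ as a quotient (0/0 or ∞/∞ form), then apply L'Hôpital's rule:
  lim(x→π/2) (π/2 - x)·tan(x) = 1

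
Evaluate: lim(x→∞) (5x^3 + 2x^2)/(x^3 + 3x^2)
This is an ∞/∞ indeterminate form.

Apply L'Hôpital's rule: differentiate numerator and denominator separately.
  f(x) = 5·x^3 + 2·x^2   ⇒   f'(x) = 15·x^2 + 4·x
  g(x) = x^3 + 3·x^2   ⇒   g'(x) = 3·x^2 + 6·x
  lim(x→∞) f'(x)/g'(x) = lim(x→∞) (15·x^2 + 4·x)/(3·x^2 + 6·x)
  = 5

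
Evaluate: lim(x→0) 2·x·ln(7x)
This is a 0·∞ indeterminate form.

Rewrite 0·∞ as a quotient (0/0 or ∞/∞ form), then apply L'Hôpital's rule:
  lim(x→0) 2·x·ln(7x) = 0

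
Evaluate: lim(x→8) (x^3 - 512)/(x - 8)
This is a standard limit.

Factor or rationalize the expression:
  lim(x→8) (x^3 - 512)/(x - 8) = 192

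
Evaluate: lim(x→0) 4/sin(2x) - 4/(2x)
This is an ∞-∞ indeterminate form.

Combine fractions or rationalize to convert ∞-∞ to 0/0 form:
  lim(x→0) 4/sin(2x) - 4/(2x) = 0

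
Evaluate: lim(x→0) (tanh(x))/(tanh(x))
This is a 0/0 indeterminate form.

Apply L'Hôpital's rule: differentiate numerator and denominator separately.
  f(x) = tanh(x)   ⇒   f'(x) = 1 - tanh(x)^2
  g(x) = tanh(x)   ⇒   g'(x) = 1 - tanh(x)^2
  lim(x→0) f'(x)/g'(x) = lim(x→0) (1 - tanh(x)^2)/(1 - tanh(x)^2)
  = 1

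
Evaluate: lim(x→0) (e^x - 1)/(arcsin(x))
This is a 0/0 indeterminate form.

Apply L'Hôpital's rule: differentiate numerator and denominator separately.
  f(x) = e^(x) - 1   ⇒   f'(x) = e^(x)
  g(x) = asin(x)   ⇒   g'(x) = 1/sqrt(1 - x^2)
  lim(x→0) f'(x)/g'(x) = lim(x→0) (e^(x))/(1/sqrt(1 - x^2))
  = 1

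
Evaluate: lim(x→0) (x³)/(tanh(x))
This is a 0/0 indeterminate form.

Apply L'Hôpital's rule: differentiate numerator and denominator separately.
  f(x) = x^3   ⇒   f'(x) = 3·x^2
  g(x) = tanh(x)   ⇒   g'(x) = 1 - tanh(x)^2
  lim(x→0) f'(x)/g'(x) = lim(x→0) (3·x^2)/(1 - tanh(x)^2)
  = 0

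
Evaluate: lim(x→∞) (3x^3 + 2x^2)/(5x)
This is an ∞/∞ indeterminate form.

Apply L'Hôpital's rule: differentiate numerator and denominator separately.
  f(x) = 3·x^3 + 2·x^2   ⇒   f'(x) = 9·x^2 + 4·x
  g(x) = 5·x   ⇒   g'(x) = 5
  lim(x→∞) f'(x)/g'(x) = lim(x→∞) (9·x^2 + 4·x)/(5)
  = ∞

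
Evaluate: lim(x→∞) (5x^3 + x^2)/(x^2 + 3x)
This is an ∞/∞ indeterminate form.

Apply L'Hôpital's rule: differentiate numerator and denominator separately.
  f(x) = 5·x^3 + x^2   ⇒   f'(x) = 15·x^2 + 2·x
  g(x) = x^2 + 3·x   ⇒   g'(x) = 2·x + 3
  lim(x→∞) f'(x)/g'(x) = lim(x→∞) (15·x^2 + 2·x)/(2·x + 3)
  = ∞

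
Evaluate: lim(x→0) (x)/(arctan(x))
This is a 0/0 indeterminate form.

Apply L'Hôpital's rule: differentiate numerator and denominator separately.
  f(x) = x   ⇒   f'(x) = 1
  g(x) = atan(x)   ⇒   g'(x) = 1/(x^2 + 1)
  lim(x→0) f'(x)/g'(x) = lim(x→0) (1)/(1/(x^2 + 1))
  = 1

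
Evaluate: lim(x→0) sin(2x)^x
This is an exponential indeterminate form.

For exponential indeterminate forms, take the natural log:
  Let L = lim(x→0) sin(2x)^x
  Then ln(L) = lim(x→0) [exponent × ln(base)]
  Evaluate using L'Hôpital or standard limits, then exponentiate.
  L = 1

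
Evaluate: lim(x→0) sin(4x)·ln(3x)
This is a 0·∞ indeterminate form.

Rewrite 0·∞ as a quotient (0/0 or ∞/∞ form), then apply L'Hôpital's rule:
  lim(x→0) sin(4x)·ln(3x) = 0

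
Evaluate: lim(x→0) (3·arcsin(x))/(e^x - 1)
This is a 0/0 indeterminate form.

Apply L'Hôpital's rule: differentiate numerator and denominator separately.
  f(x) = 3·asin(x)   ⇒   f'(x) = 3/sqrt(1 - x^2)
  g(x) = e^(x) - 1   ⇒   g'(x) = e^(x)
  lim(x→0) f'(x)/g'(x) = lim(x→0) (3/sqrt(1 - x^2))/(e^(x))
  = 3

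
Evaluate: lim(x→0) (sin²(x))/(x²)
This is a 0/0 indeterminate form.

Apply L'Hôpital's rule: differentiate numerator and denominator separately.
  f(x) = sin(x)^2   ⇒   f'(x) = 2·sin(x)·cos(x)
  g(x) = x^2   ⇒   g'(x) = 2·x
  lim(x→0) f'(x)/g'(x) = lim(x→0) (2·sin(x)·cos(x))/(2·x)
  = 1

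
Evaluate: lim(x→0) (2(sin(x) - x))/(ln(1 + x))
This is a 0/0 indeterminate form.

Apply L'Hôpital's rule: differentiate numerator and denominator separately.
  f(x) = -2·x + 2·sin(x)   ⇒   f'(x) = 2·cos(x) - 2
  g(x) = ln(x + 1)   ⇒   g'(x) = 1/(x + 1)
  lim(x→0) f'(x)/g'(x) = lim(x→0) (2·cos(x) - 2)/(1/(x + 1))
  = 0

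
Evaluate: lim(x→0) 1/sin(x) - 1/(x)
This is an ∞-∞ indeterminate form.

Combine fractions or rationalize to convert ∞-∞ to 0/0 form:
  lim(x→0) 1/sin(x) - 1/(x) = 0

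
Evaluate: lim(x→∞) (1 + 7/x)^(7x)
This is an exponential indeterminate form.

For exponential indeterminate forms, take the natural log:
  Let L = lim(x→∞) (1 + 7/x)^(7x)
  Then ln(L) = lim(x→∞) [exponent × ln(base)]
  Evaluate using L'Hôpital or standard limits, then exponentiate.
  L = e^(49)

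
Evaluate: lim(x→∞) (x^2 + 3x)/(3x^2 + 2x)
This is an ∞/∞ indeterminate form.

Apply L'Hôpital's rule: differentiate numerator and denominator separately.
  f(x) = x^2 + 3·x   ⇒   f'(x) = 2·x + 3
  g(x) = 3·x^2 + 2·x   ⇒   g'(x) = 6·x + 2
  lim(x→∞) f'(x)/g'(x) = lim(x→∞) (2·x + 3)/(6·x + 2)
  = 1/3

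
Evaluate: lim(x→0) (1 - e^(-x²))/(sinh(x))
This is a 0/0 indeterminate form.

Apply L'Hôpital's rule: differentiate numerator and denominator separately.
  f(x) = 1 - e^(-x^2)   ⇒   f'(x) = 2·x·e^(-x^2)
  g(x) = sinh(x)   ⇒   g'(x) = cosh(x)
  lim(x→0) f'(x)/g'(x) = lim(x→0) (2·x·e^(-x^2))/(cosh(x))
  = 0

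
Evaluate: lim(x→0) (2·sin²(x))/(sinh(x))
This is a 0/0 indeterminate form.

Apply L'Hôpital's rule: differentiate numerator and denominator separately.
  f(x) = 2·sin(x)^2   ⇒   f'(x) = 4·sin(x)·cos(x)
  g(x) = sinh(x)   ⇒   g'(x) = cosh(x)
  lim(x→0) f'(x)/g'(x) = lim(x→0) (4·sin(x)·cos(x))/(cosh(x))
  = 0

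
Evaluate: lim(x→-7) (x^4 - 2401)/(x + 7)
This is a standard limit.

Factor or rationalize the expression:
  lim(x→-7) (x^4 - 2401)/(x + 7) = -1372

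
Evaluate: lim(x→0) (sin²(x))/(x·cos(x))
This is a 0/0 indeterminate form.

Apply L'Hôpital's rule: differentiate numerator and denominator separately.
  f(x) = sin(x)^2   ⇒   f'(x) = 2·sin(x)·cos(x)
  g(x) = x·cos(x)   ⇒   g'(x) = -x·sin(x) + cos(x)
  lim(x→0) f'(x)/g'(x) = lim(x→0) (2·sin(x)·cos(x))/(-x·sin(x) + cos(x))
  = 0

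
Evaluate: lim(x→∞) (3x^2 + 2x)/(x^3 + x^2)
This is an ∞/∞ indeterminate form.

Apply L'Hôpital's rule: differentiate numerator and denominator separately.
  f(x) = 3·x^2 + 2·x   ⇒   f'(x) = 6·x + 2
  g(x) = x^3 + x^2   ⇒   g'(x) = 3·x^2 + 2·x
  lim(x→∞) f'(x)/g'(x) = lim(x→∞) (6·x + 2)/(3·x^2 + 2·x)
  = 0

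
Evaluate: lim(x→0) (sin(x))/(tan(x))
This is a 0/0 indeterminate form.

Apply L'Hôpital's rule: differentiate numerator and denominator separately.
  f(x) = sin(x)   ⇒   f'(x) = cos(x)
  g(x) = tan(x)   ⇒   g'(x) = tan(x)^2 + 1
  lim(x→0) f'(x)/g'(x) = lim(x→0) (cos(x))/(tan(x)^2 + 1)
  = 1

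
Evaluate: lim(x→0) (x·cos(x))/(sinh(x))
This is a 0/0 indeterminate form.

Apply L'Hôpital's rule: differentiate numerator and denominator separately.
  f(x) = x·cos(x)   ⇒   f'(x) = -x·sin(x) + cos(x)
  g(x) = sinh(x)   ⇒   g'(x) = cosh(x)
  lim(x→0) f'(x)/g'(x) = lim(x→0) (-x·sin(x) + cos(x))/(cosh(x))
  = 1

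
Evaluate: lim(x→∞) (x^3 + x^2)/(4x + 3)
This is an ∞/∞ indeterminate form.

Apply L'Hôpital's rule: differentiate numerator and denominator separately.
  f(x) = x^3 + x^2   ⇒   f'(x) = 3·x^2 + 2·x
  g(x) = 4·x + 3   ⇒   g'(x) = 4
  lim(x→∞) f'(x)/g'(x) = lim(x→∞) (3·x^2 + 2·x)/(4)
  = ∞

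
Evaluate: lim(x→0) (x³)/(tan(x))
This is a 0/0 indeterminate form.

Apply L'Hôpital's rule: differentiate numerator and denominator separately.
  f(x) = x^3   ⇒   f'(x) = 3·x^2
  g(x) = tan(x)   ⇒   g'(x) = tan(x)^2 + 1
  lim(x→0) f'(x)/g'(x) = lim(x→0) (3·x^2)/(tan(x)^2 + 1)
  = 0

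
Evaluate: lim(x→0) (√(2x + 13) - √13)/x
This is a standard limit.

Factor or rationalize the expression:
  lim(x→0) (√(2x + 13) - √13)/x = sqrt(13)/13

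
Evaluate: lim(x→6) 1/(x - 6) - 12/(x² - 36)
This is an ∞-∞ indeterminate form.

Combine fractions or rationalize to convert ∞-∞ to 0/0 form:
  lim(x→6) 1/(x - 6) - 12/(x² - 36) = 1/12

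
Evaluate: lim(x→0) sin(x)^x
This is an exponential indeterminate form.

For exponential indeterminate forms, take the natural log:
  Let L = lim(x→0) sin(x)^x
  Then ln(L) = lim(x→0) [exponent × ln(base)]
  Evaluate using L'Hôpital or standard limits, then exponentiate.
  L = 1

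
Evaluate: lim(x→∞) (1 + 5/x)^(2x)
This is an exponential indeterminate form.

For exponential indeterminate forms, take the natural log:
  Let L = lim(x→∞) (1 + 5/x)^(2x)
  Then ln(L) = lim(x→∞) [exponent × ln(base)]
  Evaluate using L'Hôpital or standard limits, then exponentiate.
  L = e^(10)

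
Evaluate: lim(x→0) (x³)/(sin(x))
This is a 0/0 indeterminate form.

Apply L'Hôpital's rule: differentiate numerator and denominator separately.
  f(x) = x^3   ⇒   f'(x) = 3·x^2
  g(x) = sin(x)   ⇒   g'(x) = cos(x)
  lim(x→0) f'(x)/g'(x) = lim(x→0) (3·x^2)/(cos(x))
  = 0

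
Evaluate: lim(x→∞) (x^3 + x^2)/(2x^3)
This is an ∞/∞ indeterminate form.

Apply L'Hôpital's rule: differentiate numerator and denominator separately.
  f(x) = x^3 + x^2   ⇒   f'(x) = 3·x^2 + 2·x
  g(x) = 2·x^3   ⇒   g'(x) = 6·x^2
  lim(x→∞) f'(x)/g'(x) = lim(x→∞) (3·x^2 + 2·x)/(6·x^2)
  = 1/2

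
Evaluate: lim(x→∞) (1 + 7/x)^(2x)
This is an exponential indeterminate form.

For exponential indeterminate forms, take the natural log:
  Let L = lim(x→∞) (1 + 7/x)^(2x)
  Then ln(L) = lim(x→∞) [exponent × ln(base)]
  Evaluate using L'Hôpital or standard limits, then exponentiate.
  L = e^(14)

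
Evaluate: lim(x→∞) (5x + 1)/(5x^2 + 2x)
This is an ∞/∞ indeterminate form.

Apply L'Hôpital's rule: differentiate numerator and denominator separately.
  f(x) = 5·x + 1   ⇒   f'(x) = 5
  g(x) = 5·x^2 + 2·x   ⇒   g'(x) = 10·x + 2
  lim(x→∞) f'(x)/g'(x) = lim(x→∞) (5)/(10·x + 2)
  = 0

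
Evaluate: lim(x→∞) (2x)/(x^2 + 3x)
This is an ∞/∞ indeterminate form.

Apply L'Hôpital's rule: differentiate numerator and denominator separately.
  f(x) = 2·x   ⇒   f'(x) = 2
  g(x) = x^2 + 3·x   ⇒   g'(x) = 2·x + 3
  lim(x→∞) f'(x)/g'(x) = lim(x→∞) (2)/(2·x + 3)
  = 0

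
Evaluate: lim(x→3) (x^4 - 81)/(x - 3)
This is a standard limit.

Factor or rationalize the expression:
  lim(x→3) (x^4 - 81)/(x - 3) = 108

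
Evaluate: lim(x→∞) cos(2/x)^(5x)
This is an exponential indeterminate form.

For exponential indeterminate forms, take the natural log:
  Let L = lim(x→∞) cos(2/x)^(5x)
  Then ln(L) = lim(x→∞) [exponent × ln(base)]
  Evaluate using L'Hôpital or standard limits, then exponentiate.
  L = 1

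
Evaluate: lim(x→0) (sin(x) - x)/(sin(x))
This is a 0/0 indeterminate form.

Apply L'Hôpital's rule: differentiate numerator and denominator separately.
  f(x) = -x + sin(x)   ⇒   f'(x) = cos(x) - 1
  g(x) = sin(x)   ⇒   g'(x) = cos(x)
  lim(x→0) f'(x)/g'(x) = lim(x→0) (cos(x) - 1)/(cos(x))
  = 0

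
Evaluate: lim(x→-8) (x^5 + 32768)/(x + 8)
This is a standard limit.

Factor or rationalize the expression:
  lim(x→-8) (x^5 + 32768)/(x + 8) = 20480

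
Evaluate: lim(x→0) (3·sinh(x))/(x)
This is a 0/0 indeterminate form.

Apply L'Hôpital's rule: differentiate numerator and denominator separately.
  f(x) = 3·sinh(x)   ⇒   f'(x) = 3·cosh(x)
  g(x) = x   ⇒   g'(x) = 1
  lim(x→0) f'(x)/g'(x) = lim(x→0) (3·cosh(x))/(1)
  = 3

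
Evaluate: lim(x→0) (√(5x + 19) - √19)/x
This is a standard limit.

Factor or rationalize the expression:
  lim(x→0) (√(5x + 19) - √19)/x = 5·sqrt(19)/38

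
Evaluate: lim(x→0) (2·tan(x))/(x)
This is a 0/0 indeterminate form.

Apply L'Hôpital's rule: differentiate numerator and denominator separately.
  f(x) = 2·tan(x)   ⇒   f'(x) = 2·tan(x)^2 + 2
  g(x) = x   ⇒   g'(x) = 1
  lim(x→0) f'(x)/g'(x) = lim(x→0) (2·tan(x)^2 + 2)/(1)
  = 2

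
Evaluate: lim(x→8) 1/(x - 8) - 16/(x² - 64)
This is an ∞-∞ indeterminate form.

Combine fractions or rationalize to convert ∞-∞ to 0/0 form:
  lim(x→8) 1/(x - 8) - 16/(x² - 64) = 1/16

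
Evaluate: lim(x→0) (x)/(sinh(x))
This is a 0/0 indeterminate form.

Apply L'Hôpital's rule: differentiate numerator and denominator separately.
  f(x) = x   ⇒   f'(x) = 1
  g(x) = sinh(x)   ⇒   g'(x) = cosh(x)
  lim(x→0) f'(x)/g'(x) = lim(x→0) (1)/(cosh(x))
  = 1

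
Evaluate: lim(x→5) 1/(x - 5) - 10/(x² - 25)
This is an ∞-∞ indeterminate form.

Combine fractions or rationalize to convert ∞-∞ to 0/0 form:
  lim(x→5) 1/(x - 5) - 10/(x² - 25) = 1/10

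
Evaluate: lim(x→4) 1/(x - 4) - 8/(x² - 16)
This is an ∞-∞ indeterminate form.

Combine fractions or rationalize to convert ∞-∞ to 0/0 form:
  lim(x→4) 1/(x - 4) - 8/(x² - 16) = 1/8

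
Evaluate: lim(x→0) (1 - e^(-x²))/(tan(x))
This is a 0/0 indeterminate form.

Apply L'Hôpital's rule: differentiate numerator and denominator separately.
  f(x) = 1 - e^(-x^2)   ⇒   f'(x) = 2·x·e^(-x^2)
  g(x) = tan(x)   ⇒   g'(x) = tan(x)^2 + 1
  lim(x→0) f'(x)/g'(x) = lim(x→0) (2·x·e^(-x^2))/(tan(x)^2 + 1)
  = 0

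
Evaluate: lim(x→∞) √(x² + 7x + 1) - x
This is an ∞-∞ indeterminate form.

Combine fractions or rationalize to convert ∞-∞ to 0/0 form:
  lim(x→∞) √(x² + 7x + 1) - x = 7/2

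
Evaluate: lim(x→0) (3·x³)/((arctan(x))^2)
This is a 0/0 indeterminate form.

Apply L'Hôpital's rule: differentiate numerator and denominator separately.
  f(x) = 3·x^3   ⇒   f'(x) = 9·x^2
  g(x) = atan(x)^2   ⇒   g'(x) = 2·atan(x)/(x^2 + 1)
  lim(x→0) f'(x)/g'(x) = lim(x→0) (9·x^2)/(2·atan(x)/(x^2 + 1))
  = 0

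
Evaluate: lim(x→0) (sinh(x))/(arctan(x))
This is a 0/0 indeterminate form.

Apply L'Hôpital's rule: differentiate numerator and denominator separately.
  f(x) = sinh(x)   ⇒   f'(x) = cosh(x)
  g(x) = atan(x)   ⇒   g'(x) = 1/(x^2 + 1)
  lim(x→0) f'(x)/g'(x) = lim(x→0) (cosh(x))/(1/(x^2 + 1))
  = 1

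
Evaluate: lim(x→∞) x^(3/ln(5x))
This is an exponential indeterminate form.

For exponential indeterminate forms, take the natural log:
  Let L = lim(x→∞) x^(3/ln(5x))
  Then ln(L) = lim(x→∞) [exponent × ln(base)]
  Evaluate using L'Hôpital or standard limits, then exponentiate.
  L = e^(3)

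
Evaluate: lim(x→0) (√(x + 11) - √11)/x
This is a standard limit.

Factor or rationalize the expression:
  lim(x→0) (√(x + 11) - √11)/x = sqrt(11)/22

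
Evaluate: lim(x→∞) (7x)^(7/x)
This is an exponential indeterminate form.

For exponential indeterminate forms, take the natural log:
  Let L = lim(x→∞) (7x)^(7/x)
  Then ln(L) = lim(x→∞) [exponent × ln(base)]
  Evaluate using L'Hôpital or standard limits, then exponentiate.
  L = 1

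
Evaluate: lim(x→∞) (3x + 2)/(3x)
This is an ∞/∞ indeterminate form.

Apply L'Hôpital's rule: differentiate numerator and denominator separately.
  f(x) = 3·x + 2   ⇒   f'(x) = 3
  g(x) = 3·x   ⇒   g'(x) = 3
  lim(x→∞) f'(x)/g'(x) = lim(x→∞) (3)/(3)
  = 1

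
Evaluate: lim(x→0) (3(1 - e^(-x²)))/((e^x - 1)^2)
This is a 0/0 indeterminate form.

Apply L'Hôpital's rule: differentiate numerator and denominator separately.
  f(x) = 3 - 3·e^(-x^2)   ⇒   f'(x) = 6·x·e^(-x^2)
  g(x) = (e^(x) - 1)^2   ⇒   g'(x) = 2·(e^(x) - 1)·e^(x)
  lim(x→0) f'(x)/g'(x) = lim(x→0) (6·x·e^(-x^2))/(2·(e^(x) - 1)·e^(x))
  = 3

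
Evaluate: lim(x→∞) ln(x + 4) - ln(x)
This is an ∞-∞ indeterminate form.

Combine fractions or rationalize to convert ∞-∞ to 0/0 form:
  lim(x→∞) ln(x + 4) - ln(x) = 0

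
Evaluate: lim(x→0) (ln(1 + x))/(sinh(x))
This is a 0/0 indeterminate form.

Apply L'Hôpital's rule: differentiate numerator and denominator separately.
  f(x) = ln(x + 1)   ⇒   f'(x) = 1/(x + 1)
  g(x) = sinh(x)   ⇒   g'(x) = cosh(x)
  lim(x→0) f'(x)/g'(x) = lim(x→0) (1/(x + 1))/(cosh(x))
  = 1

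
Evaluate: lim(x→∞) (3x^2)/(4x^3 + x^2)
This is an ∞/∞ indeterminate form.

Apply L'Hôpital's rule: differentiate numerator and denominator separately.
  f(x) = 3·x^2   ⇒   f'(x) = 6·x
  g(x) = 4·x^3 + x^2   ⇒   g'(x) = 12·x^2 + 2·x
  lim(x→∞) f'(x)/g'(x) = lim(x→∞) (6·x)/(12·x^2 + 2·x)
  = 0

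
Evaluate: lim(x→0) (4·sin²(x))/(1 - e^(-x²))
This is a 0/0 indeterminate form.

Apply L'Hôpital's rule: differentiate numerator and denominator separately.
  f(x) = 4·sin(x)^2   ⇒   f'(x) = 8·sin(x)·cos(x)
  g(x) = 1 - e^(-x^2)   ⇒   g'(x) = 2·x·e^(-x^2)
  lim(x→0) f'(x)/g'(x) = lim(x→0) (8·sin(x)·cos(x))/(2·x·e^(-x^2))
  = 4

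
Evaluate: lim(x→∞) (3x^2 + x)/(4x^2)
This is an ∞/∞ indeterminate form.

Apply L'Hôpital's rule: differentiate numerator and denominator separately.
  f(x) = 3·x^2 + x   ⇒   f'(x) = 6·x + 1
  g(x) = 4·x^2   ⇒   g'(x) = 8·x
  lim(x→∞) f'(x)/g'(x) = lim(x→∞) (6·x + 1)/(8·x)
  = 3/4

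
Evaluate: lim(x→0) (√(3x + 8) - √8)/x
This is a standard limit.

Factor or rationalize the expression:
  lim(x→0) (√(3x + 8) - √8)/x = 3·sqrt(2)/8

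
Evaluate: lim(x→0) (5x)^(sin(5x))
This is an exponential indeterminate form.

For exponential indeterminate forms, take the natural log:
  Let L = lim(x→0) (5x)^(sin(5x))
  Then ln(L) = lim(x→0) [exponent × ln(base)]
  Evaluate using L'Hôpital or standard limits, then exponentiate.
  L = 1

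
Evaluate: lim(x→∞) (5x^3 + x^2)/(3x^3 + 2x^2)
This is an ∞/∞ indeterminate form.

Apply L'Hôpital's rule: differentiate numerator and denominator separately.
  f(x) = 5·x^3 + x^2   ⇒   f'(x) = 15·x^2 + 2·x
  g(x) = 3·x^3 + 2·x^2   ⇒   g'(x) = 9·x^2 + 4·x
  lim(x→∞) f'(x)/g'(x) = lim(x→∞) (15·x^2 + 2·x)/(9·x^2 + 4·x)
  = 5/3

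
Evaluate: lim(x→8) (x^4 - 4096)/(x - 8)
This is a standard limit.

Factor or rationalize the expression:
  lim(x→8) (x^4 - 4096)/(x - 8) = 2048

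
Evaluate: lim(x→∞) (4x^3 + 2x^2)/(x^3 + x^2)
This is an ∞/∞ indeterminate form.

Apply L'Hôpital's rule: differentiate numerator and denominator separately.
  f(x) = 4·x^3 + 2·x^2   ⇒   f'(x) = 12·x^2 + 4·x
  g(x) = x^3 + x^2   ⇒   g'(x) = 3·x^2 + 2·x
  lim(x→∞) f'(x)/g'(x) = lim(x→∞) (12·x^2 + 4·x)/(3·x^2 + 2·x)
  = 4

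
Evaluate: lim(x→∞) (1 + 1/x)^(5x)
This is an exponential indeterminate form.

For exponential indeterminate forms, take the natural log:
  Let L = lim(x→∞) (1 + 1/x)^(5x)
  Then ln(L) = lim(x→∞) [exponent × ln(base)]
  Evaluate using L'Hôpital or standard limits, then exponentiate.
  L = e^(5)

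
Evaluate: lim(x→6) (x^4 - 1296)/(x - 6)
This is a standard limit.

Factor or rationalize the expression:
  lim(x→6) (x^4 - 1296)/(x - 6) = 864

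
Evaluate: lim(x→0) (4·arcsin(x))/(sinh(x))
This is a 0/0 indeterminate form.

Apply L'Hôpital's rule: differentiate numerator and denominator separately.
  f(x) = 4·asin(x)   ⇒   f'(x) = 4/sqrt(1 - x^2)
  g(x) = sinh(x)   ⇒   g'(x) = cosh(x)
  lim(x→0) f'(x)/g'(x) = lim(x→0) (4/sqrt(1 - x^2))/(cosh(x))
  = 4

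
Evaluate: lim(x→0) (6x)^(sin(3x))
This is an exponential indeterminate form.

For exponential indeterminate forms, take the natural log:
  Let L = lim(x→0) (6x)^(sin(3x))
  Then ln(L) = lim(x→0) [exponent × ln(base)]
  Evaluate using L'Hôpital or standard limits, then exponentiate.
  L = 1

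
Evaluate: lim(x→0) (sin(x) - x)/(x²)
This is a 0/0 indeterminate form.

Apply L'Hôpital's rule: differentiate numerator and denominator separately.
  f(x) = -x + sin(x)   ⇒   f'(x) = cos(x) - 1
  g(x) = x^2   ⇒   g'(x) = 2·x
  lim(x→0) f'(x)/g'(x) = lim(x→0) (cos(x) - 1)/(2·x)
  = 0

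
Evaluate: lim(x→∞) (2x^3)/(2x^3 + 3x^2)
This is an ∞/∞ indeterminate form.

Apply L'Hôpital's rule: differentiate numerator and denominator separately.
  f(x) = 2·x^3   ⇒   f'(x) = 6·x^2
  g(x) = 2·x^3 + 3·x^2   ⇒   g'(x) = 6·x^2 + 6·x
  lim(x→∞) f'(x)/g'(x) = lim(x→∞) (6·x^2)/(6·x^2 + 6·x)
  = 1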